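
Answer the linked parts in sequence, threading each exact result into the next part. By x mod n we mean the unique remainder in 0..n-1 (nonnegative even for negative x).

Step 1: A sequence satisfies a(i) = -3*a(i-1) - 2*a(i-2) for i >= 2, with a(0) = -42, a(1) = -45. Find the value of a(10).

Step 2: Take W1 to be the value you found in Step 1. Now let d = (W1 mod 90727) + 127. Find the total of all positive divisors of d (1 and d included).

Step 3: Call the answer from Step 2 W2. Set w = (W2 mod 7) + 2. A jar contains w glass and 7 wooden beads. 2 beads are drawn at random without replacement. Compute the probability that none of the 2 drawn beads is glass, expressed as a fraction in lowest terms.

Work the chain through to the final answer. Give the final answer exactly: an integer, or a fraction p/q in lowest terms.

21/55

Step 1: a(2) = -3*(-45) - 2*(-42) = 219; iterating: a(2)=219, a(3)=-567, a(4)=1263, a(5)=-2655, a(6)=5439, a(7)=-11007, a(8)=22143, a(9)=-44415, a(10)=88959; answer 88959
Step 2: W1 = 88959; d = 89086; 89086 = 2 * 44543; sigma = (1 + 2) * (1 + 44543) = 3 * 44544 = 133632; answer 133632
Step 3: W2 = 133632; w = 4; total draws C(11,2) = 55; favorable C(7,2) = 21; P = 21/55; answer 21/55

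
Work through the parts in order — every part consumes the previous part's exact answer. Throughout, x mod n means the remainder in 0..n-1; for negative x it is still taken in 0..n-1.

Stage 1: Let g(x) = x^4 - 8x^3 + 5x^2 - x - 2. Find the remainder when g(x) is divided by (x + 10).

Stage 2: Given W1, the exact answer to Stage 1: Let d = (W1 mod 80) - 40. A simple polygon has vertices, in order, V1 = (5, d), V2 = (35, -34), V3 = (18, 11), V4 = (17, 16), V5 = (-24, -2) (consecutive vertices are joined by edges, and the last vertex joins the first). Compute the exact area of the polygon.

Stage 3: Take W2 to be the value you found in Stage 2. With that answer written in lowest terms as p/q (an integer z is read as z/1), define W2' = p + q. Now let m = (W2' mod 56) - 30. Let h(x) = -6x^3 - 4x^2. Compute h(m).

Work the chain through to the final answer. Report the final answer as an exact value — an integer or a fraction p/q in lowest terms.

-30634

Stage 1: remainder = value at the root: 1*(-10)^4 - 8*(-10)^3 + 5*(-10)^2 - 1*(-10)^1 - 2 = (10000) + (8000) + (500) + (10) + (-2) = 18508; answer 18508
Stage 2: W1 = 18508; d = -12; cross terms: (5*-34 - 35*-12)=250, (35*11 - 18*-34)=997, (18*16 - 17*11)=101, (17*-2 - -24*16)=350, (-24*-12 - 5*-2)=298; twice the area = |1996| = 1996; area = 998; answer 998
Stage 3: W2 = 998; threaded value p + q = 999; m = 17; -6*(17)^3 - 4*(17)^2 = (-29478) + (-1156) = -30634; answer -30634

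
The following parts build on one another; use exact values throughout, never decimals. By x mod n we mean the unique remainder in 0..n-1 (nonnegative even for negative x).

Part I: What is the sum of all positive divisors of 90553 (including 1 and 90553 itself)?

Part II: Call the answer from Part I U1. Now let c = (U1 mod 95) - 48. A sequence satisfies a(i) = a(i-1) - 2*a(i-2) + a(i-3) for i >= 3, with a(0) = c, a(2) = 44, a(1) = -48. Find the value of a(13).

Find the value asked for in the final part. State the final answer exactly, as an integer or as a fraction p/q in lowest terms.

Part I: 90553 = 83 * 1091; sigma = (1 + 83) * (1 + 1091) = 84 * 1092 = 91728; answer 91728
Part II: U1 = 91728; c = 5; a(3) = 1*(44) - 2*(-48) + 1*(5) = 145; iterating: a(3)=145, a(4)=9, a(5)=-237, a(6)=-110, a(7)=373, a(8)=356, a(9)=-500, a(10)=-839, a(11)=517, a(12)=1695, a(13)=-178; answer -178

-178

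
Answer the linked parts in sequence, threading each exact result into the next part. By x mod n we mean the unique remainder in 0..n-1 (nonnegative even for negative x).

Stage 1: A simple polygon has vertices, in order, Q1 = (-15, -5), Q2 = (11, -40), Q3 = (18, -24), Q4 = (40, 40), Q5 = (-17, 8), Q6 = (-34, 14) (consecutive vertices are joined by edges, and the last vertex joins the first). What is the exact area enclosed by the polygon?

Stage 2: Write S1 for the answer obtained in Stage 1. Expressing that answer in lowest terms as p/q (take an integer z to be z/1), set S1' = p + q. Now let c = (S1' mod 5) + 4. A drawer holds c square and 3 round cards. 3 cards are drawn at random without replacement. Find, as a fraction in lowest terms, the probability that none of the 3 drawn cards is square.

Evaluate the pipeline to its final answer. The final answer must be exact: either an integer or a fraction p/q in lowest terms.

Stage 1: cross terms: (-15*-40 - 11*-5)=655, (11*-24 - 18*-40)=456, (18*40 - 40*-24)=1680, (40*8 - -17*40)=1000, (-17*14 - -34*8)=34, (-34*-5 - -15*14)=380; twice the area = |4205| = 4205; area = 4205/2; answer 4205/2
Stage 2: S1 = 4205/2; threaded value p + q = 4207; c = 6; total draws C(9,3) = 84; favorable C(3,3) = 1; P = 1/84; answer 1/84

1/84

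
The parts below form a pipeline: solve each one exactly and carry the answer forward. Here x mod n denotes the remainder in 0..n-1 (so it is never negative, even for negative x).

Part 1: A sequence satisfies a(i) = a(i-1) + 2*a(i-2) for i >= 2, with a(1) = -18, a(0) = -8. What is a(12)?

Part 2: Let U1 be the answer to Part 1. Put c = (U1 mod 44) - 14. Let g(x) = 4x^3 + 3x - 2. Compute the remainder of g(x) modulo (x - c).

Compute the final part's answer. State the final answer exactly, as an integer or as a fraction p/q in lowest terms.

-270

Part 1: a(2) = 1*(-18) + 2*(-8) = -34; iterating: a(2)=-34, a(3)=-70, a(4)=-138, a(5)=-278, a(6)=-554, a(7)=-1110, a(8)=-2218, a(9)=-4438, a(10)=-8874, a(11)=-17750, a(12)=-35498; answer -35498
Part 2: U1 = -35498; c = -4; remainder = value at the root: 4*(-4)^3 + 3*(-4)^1 - 2 = (-256) + (-12) + (-2) = -270; answer -270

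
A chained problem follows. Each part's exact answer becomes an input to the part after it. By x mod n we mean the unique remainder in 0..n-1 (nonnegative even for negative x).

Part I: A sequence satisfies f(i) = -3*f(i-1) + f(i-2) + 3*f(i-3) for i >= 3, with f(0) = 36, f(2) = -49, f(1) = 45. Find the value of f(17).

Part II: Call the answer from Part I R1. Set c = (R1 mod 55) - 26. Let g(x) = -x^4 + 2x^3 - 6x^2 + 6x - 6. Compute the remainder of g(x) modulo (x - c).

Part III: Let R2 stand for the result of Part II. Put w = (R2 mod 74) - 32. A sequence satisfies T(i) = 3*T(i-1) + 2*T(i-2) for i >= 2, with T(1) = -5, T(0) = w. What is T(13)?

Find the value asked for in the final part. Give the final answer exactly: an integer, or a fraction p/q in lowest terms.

-54361715

Part I: f(3) = -3*(-49) + 1*(45) + 3*(36) = 300; iterating: f(3)=300, f(4)=-814, f(5)=2595, f(6)=-7699, f(7)=23250, f(8)=-69664, f(9)=209145, f(10)=-627349, f(11)=1882200, f(12)=-5646514, f(13)=16939695, f(14)=-50818999, f(15)=152457150, f(16)=-457371364, f(17)=1372114245; answer 1372114245
Part II: R1 = 1372114245; c = 14; remainder = value at the root: -1*(14)^4 + 2*(14)^3 - 6*(14)^2 + 6*(14)^1 - 6 = (-38416) + (5488) + (-1176) + (84) + (-6) = -34026; answer -34026
Part III: R2 = -34026; w = -18; T(2) = 3*(-5) + 2*(-18) = -51; iterating: T(2)=-51, T(3)=-163, T(4)=-591, T(5)=-2099, T(6)=-7479, T(7)=-26635, T(8)=-94863, T(9)=-337859, T(10)=-1203303, T(11)=-4285627, T(12)=-15263487, T(13)=-54361715; answer -54361715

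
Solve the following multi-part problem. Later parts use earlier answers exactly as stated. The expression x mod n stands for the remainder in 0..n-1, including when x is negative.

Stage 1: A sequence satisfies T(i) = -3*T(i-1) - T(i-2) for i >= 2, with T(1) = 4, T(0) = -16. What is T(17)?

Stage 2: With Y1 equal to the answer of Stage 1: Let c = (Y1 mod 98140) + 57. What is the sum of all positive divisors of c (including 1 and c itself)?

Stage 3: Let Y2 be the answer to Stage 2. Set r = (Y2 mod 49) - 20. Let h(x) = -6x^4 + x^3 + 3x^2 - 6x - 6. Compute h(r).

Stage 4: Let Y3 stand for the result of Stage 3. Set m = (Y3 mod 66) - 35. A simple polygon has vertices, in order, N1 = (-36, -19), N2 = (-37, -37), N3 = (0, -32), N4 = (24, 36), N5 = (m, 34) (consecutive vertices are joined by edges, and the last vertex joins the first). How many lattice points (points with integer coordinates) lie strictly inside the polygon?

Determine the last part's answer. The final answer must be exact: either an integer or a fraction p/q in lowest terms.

2775

Stage 1: T(2) = -3*(4) - 1*(-16) = 4; iterating: T(2)=4, T(3)=-16, T(4)=44, T(5)=-116, T(6)=304, T(7)=-796, T(8)=2084, T(9)=-5456, T(10)=14284, T(11)=-37396, T(12)=97904, T(13)=-256316, T(14)=671044, T(15)=-1756816, T(16)=4599404, T(17)=-12041396; answer -12041396
Stage 2: Y1 = -12041396; c = 29881; 29881 is prime, so its only divisors are 1 and 29881; sigma = 1 + 29881 = 29882; answer 29882
Stage 3: Y2 = 29882; r = 21; -6*(21)^4 + 1*(21)^3 + 3*(21)^2 - 6*(21)^1 - 6 = (-1166886) + (9261) + (1323) + (-126) + (-6) = -1156434; answer -1156434
Stage 4: Y3 = -1156434; m = -17; cross terms: (-36*-37 - -37*-19)=629, (-37*-32 - 0*-37)=1184, (0*36 - 24*-32)=768, (24*34 - -17*36)=1428, (-17*-19 - -36*34)=1547; twice the area = |5556| = 5556; area = 2778; boundary points = 1 + 1 + 4 + 1 + 1 = 8; strictly interior points = area - boundary/2 + 1 = 2775; answer 2775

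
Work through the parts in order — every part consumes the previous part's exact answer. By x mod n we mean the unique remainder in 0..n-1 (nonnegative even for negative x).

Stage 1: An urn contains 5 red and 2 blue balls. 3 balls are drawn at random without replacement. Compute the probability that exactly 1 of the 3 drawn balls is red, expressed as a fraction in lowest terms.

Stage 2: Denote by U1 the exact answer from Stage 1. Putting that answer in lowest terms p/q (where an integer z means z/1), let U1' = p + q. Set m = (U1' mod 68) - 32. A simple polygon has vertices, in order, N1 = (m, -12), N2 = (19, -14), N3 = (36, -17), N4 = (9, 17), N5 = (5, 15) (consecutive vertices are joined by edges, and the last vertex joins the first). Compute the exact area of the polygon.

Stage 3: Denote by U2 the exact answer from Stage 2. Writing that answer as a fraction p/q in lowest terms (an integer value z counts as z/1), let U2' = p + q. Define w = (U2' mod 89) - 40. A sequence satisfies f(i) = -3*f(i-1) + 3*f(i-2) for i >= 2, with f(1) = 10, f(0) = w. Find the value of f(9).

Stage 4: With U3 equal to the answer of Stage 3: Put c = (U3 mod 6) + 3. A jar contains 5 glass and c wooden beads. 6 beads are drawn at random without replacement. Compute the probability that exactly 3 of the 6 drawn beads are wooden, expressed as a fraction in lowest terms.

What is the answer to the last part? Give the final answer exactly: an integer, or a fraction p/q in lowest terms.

100/231

Stage 1: total draws C(7,3) = 35; favorable C(5,1)*C(2,2) = 5; P = 1/7; answer 1/7
Stage 2: U1 = 1/7; threaded value p + q = 8; m = -24; cross terms: (-24*-14 - 19*-12)=564, (19*-17 - 36*-14)=181, (36*17 - 9*-17)=765, (9*15 - 5*17)=50, (5*-12 - -24*15)=300; twice the area = |1860| = 1860; area = 930; answer 930
Stage 3: U2 = 930; threaded value p + q = 931; w = 1; f(2) = -3*(10) + 3*(1) = -27; iterating: f(2)=-27, f(3)=111, f(4)=-414, f(5)=1575, f(6)=-5967, f(7)=22626, f(8)=-85779, f(9)=325215; answer 325215
Stage 4: U3 = 325215; c = 6; total draws C(11,6) = 462; favorable C(6,3)*C(5,3) = 200; P = 100/231; answer 100/231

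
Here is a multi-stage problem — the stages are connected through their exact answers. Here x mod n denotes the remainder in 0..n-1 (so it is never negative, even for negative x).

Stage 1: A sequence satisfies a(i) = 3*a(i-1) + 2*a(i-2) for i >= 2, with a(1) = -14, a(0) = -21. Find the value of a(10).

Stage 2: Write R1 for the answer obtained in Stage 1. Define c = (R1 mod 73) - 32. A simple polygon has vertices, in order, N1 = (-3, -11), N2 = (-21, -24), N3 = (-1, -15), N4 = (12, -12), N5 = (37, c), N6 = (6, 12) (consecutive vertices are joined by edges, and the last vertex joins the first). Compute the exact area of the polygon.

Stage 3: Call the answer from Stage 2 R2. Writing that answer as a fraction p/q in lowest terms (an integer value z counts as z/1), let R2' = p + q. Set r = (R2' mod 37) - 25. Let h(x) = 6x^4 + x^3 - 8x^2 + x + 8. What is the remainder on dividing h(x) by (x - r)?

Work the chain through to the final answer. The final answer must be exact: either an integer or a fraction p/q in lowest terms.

Stage 1: a(2) = 3*(-14) + 2*(-21) = -84; iterating: a(2)=-84, a(3)=-280, a(4)=-1008, a(5)=-3584, a(6)=-12768, a(7)=-45472, a(8)=-161952, a(9)=-576800, a(10)=-2054304; answer -2054304
Stage 2: R1 = -2054304; c = 30; cross terms: (-3*-24 - -21*-11)=-159, (-21*-15 - -1*-24)=291, (-1*-12 - 12*-15)=192, (12*30 - 37*-12)=804, (37*12 - 6*30)=264, (6*-11 - -3*12)=-30; twice the area = |1362| = 1362; area = 681; answer 681
Stage 3: R2 = 681; threaded value p + q = 682; r = -9; remainder = value at the root: 6*(-9)^4 + 1*(-9)^3 - 8*(-9)^2 + 1*(-9)^1 + 8 = (39366) + (-729) + (-648) + (-9) + (8) = 37988; answer 37988

37988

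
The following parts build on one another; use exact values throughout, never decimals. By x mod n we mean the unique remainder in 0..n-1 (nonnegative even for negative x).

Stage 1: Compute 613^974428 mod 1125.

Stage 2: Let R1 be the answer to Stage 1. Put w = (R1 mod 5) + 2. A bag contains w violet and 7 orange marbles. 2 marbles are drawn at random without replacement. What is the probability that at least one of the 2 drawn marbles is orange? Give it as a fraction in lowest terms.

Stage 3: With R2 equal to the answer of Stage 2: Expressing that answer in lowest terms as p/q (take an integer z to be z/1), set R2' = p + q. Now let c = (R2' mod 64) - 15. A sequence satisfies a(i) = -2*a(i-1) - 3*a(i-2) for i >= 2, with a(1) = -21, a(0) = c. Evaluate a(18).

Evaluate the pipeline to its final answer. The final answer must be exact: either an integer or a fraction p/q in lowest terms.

Stage 1: squarings mod 1125: 613^1=613, 613^2=19, 613^4=361, 613^8=946, 613^16=541, 613^32=181, 613^64=136, 613^128=496, 613^256=766, 613^512=631, 613^1024=1036, 613^2048=46, 613^4096=991, 613^8192=1081, 613^16384=811, 613^32768=721, 613^65536=91, 613^131072=406, 613^262144=586, 613^524288=271; 613^974428 = 613^4 * 613^8 * 613^16 * 613^64 * 613^512 * 613^1024 * 613^2048 * 613^4096 * 613^16384 * 613^32768 * 613^131072 * 613^262144 * 613^524288 = 496 (mod 1125); answer 496
Stage 2: R1 = 496; w = 3; total draws C(10,2) = 45; complement C(3,2) = 3; favorable 45 - 3 = 42; P = 14/15; answer 14/15
Stage 3: R2 = 14/15; threaded value p + q = 29; c = 14; a(2) = -2*(-21) - 3*(14) = 0; iterating: a(2)=0, a(3)=63, a(4)=-126, a(5)=63, a(6)=252, a(7)=-693, a(8)=630, a(9)=819, a(10)=-3528, a(11)=4599, a(12)=1386, a(13)=-16569, a(14)=28980, a(15)=-8253, a(16)=-70434, a(17)=165627, a(18)=-119952; answer -119952

-119952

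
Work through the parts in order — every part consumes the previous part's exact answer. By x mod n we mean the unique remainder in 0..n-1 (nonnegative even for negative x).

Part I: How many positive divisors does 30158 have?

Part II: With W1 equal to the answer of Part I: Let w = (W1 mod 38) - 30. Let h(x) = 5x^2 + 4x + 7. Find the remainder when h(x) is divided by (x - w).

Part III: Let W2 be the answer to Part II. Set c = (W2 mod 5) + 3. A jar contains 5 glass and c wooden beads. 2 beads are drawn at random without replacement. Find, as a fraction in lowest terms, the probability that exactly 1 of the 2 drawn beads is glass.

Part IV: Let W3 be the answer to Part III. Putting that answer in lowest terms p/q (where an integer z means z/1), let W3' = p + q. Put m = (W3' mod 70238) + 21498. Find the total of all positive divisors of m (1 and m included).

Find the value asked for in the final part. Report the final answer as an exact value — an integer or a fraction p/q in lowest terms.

21600

Part I: 30158 = 2 * 17 * 887; number of divisors = (1+1) * (1+1) * (1+1) = 8; answer 8
Part II: W1 = 8; w = -22; remainder = value at the root: 5*(-22)^2 + 4*(-22)^1 + 7 = (2420) + (-88) + (7) = 2339; answer 2339
Part III: W2 = 2339; c = 7; total draws C(12,2) = 66; favorable C(5,1)*C(7,1) = 35; P = 35/66; answer 35/66
Part IV: W3 = 35/66; threaded value p + q = 101; m = 21599; 21599 is prime, so its only divisors are 1 and 21599; sigma = 1 + 21599 = 21600; answer 21600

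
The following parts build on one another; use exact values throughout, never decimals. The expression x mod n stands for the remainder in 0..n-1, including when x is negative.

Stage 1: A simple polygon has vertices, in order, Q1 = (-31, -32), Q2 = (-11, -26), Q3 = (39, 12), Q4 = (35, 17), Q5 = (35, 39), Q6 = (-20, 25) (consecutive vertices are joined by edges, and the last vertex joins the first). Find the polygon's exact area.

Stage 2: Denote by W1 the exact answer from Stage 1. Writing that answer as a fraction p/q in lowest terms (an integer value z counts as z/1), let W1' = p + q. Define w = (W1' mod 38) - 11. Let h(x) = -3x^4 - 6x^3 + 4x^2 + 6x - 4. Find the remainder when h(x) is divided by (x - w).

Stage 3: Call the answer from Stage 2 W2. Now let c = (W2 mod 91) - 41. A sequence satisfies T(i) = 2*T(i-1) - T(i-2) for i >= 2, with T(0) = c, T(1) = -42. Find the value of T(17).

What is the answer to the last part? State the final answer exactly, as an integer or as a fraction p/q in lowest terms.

-218

Stage 1: cross terms: (-31*-26 - -11*-32)=454, (-11*12 - 39*-26)=882, (39*17 - 35*12)=243, (35*39 - 35*17)=770, (35*25 - -20*39)=1655, (-20*-32 - -31*25)=1415; twice the area = |5419| = 5419; area = 5419/2; answer 5419/2
Stage 2: W1 = 5419/2; threaded value p + q = 5421; w = 14; remainder = value at the root: -3*(14)^4 - 6*(14)^3 + 4*(14)^2 + 6*(14)^1 - 4 = (-115248) + (-16464) + (784) + (84) + (-4) = -130848; answer -130848
Stage 3: W2 = -130848; c = -31; T(2) = 2*(-42) - 1*(-31) = -53; iterating: T(2)=-53, T(3)=-64, T(4)=-75, T(5)=-86, T(6)=-97, T(7)=-108, T(8)=-119, T(9)=-130, T(10)=-141, T(11)=-152, T(12)=-163, T(13)=-174, T(14)=-185, T(15)=-196, T(16)=-207, T(17)=-218; answer -218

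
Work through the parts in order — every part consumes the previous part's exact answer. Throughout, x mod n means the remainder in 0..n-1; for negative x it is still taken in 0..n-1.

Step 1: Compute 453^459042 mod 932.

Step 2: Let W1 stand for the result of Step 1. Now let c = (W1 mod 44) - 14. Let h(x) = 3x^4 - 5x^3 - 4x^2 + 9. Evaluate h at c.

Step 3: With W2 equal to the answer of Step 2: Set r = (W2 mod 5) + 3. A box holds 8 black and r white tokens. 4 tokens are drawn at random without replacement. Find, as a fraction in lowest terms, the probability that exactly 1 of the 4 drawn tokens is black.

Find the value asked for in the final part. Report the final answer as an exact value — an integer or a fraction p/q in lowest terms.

160/1001

Step 1: squarings mod 932: 453^1=453, 453^2=169, 453^4=601, 453^8=517, 453^16=737, 453^32=745, 453^64=485, 453^128=361, 453^256=773, 453^512=117, 453^1024=641, 453^2048=801, 453^4096=385, 453^8192=37, 453^16384=437, 453^32768=841, 453^65536=825, 453^131072=265, 453^262144=325; 453^459042 = 453^2 * 453^32 * 453^256 * 453^65536 * 453^131072 * 453^262144 = 225 (mod 932); answer 225
Step 2: W1 = 225; c = -9; 3*(-9)^4 - 5*(-9)^3 - 4*(-9)^2 + 9 = (19683) + (3645) + (-324) + (9) = 23013; answer 23013
Step 3: W2 = 23013; r = 6; total draws C(14,4) = 1001; favorable C(8,1)*C(6,3) = 160; P = 160/1001; answer 160/1001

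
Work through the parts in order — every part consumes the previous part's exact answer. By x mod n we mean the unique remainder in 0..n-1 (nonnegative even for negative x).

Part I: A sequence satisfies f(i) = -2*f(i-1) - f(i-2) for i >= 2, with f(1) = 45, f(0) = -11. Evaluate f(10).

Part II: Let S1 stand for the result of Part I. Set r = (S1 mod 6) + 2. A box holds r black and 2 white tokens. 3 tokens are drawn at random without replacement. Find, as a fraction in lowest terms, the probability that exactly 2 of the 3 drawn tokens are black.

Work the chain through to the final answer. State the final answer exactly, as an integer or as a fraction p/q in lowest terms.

Part I: f(2) = -2*(45) - 1*(-11) = -79; iterating: f(2)=-79, f(3)=113, f(4)=-147, f(5)=181, f(6)=-215, f(7)=249, f(8)=-283, f(9)=317, f(10)=-351; answer -351
Part II: S1 = -351; r = 5; total draws C(7,3) = 35; favorable C(5,2)*C(2,1) = 20; P = 4/7; answer 4/7

4/7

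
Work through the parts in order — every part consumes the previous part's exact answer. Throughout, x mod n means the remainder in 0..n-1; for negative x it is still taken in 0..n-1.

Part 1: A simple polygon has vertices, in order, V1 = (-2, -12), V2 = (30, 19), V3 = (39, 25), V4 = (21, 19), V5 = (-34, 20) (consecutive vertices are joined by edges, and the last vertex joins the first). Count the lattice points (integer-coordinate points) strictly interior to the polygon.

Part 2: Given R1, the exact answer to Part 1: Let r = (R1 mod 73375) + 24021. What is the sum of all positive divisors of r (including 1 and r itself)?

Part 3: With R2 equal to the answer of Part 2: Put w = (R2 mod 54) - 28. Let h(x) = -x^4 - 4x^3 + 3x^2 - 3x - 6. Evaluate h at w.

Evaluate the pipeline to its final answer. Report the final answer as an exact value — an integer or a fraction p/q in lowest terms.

-48

Part 1: cross terms: (-2*19 - 30*-12)=322, (30*25 - 39*19)=9, (39*19 - 21*25)=216, (21*20 - -34*19)=1066, (-34*-12 - -2*20)=448; twice the area = |2061| = 2061; area = 2061/2; boundary points = 1 + 3 + 6 + 1 + 32 = 43; strictly interior points = area - boundary/2 + 1 = 1010; answer 1010
Part 2: R1 = 1010; r = 25031; 25031 is prime, so its only divisors are 1 and 25031; sigma = 1 + 25031 = 25032; answer 25032
Part 3: R2 = 25032; w = 2; -1*(2)^4 - 4*(2)^3 + 3*(2)^2 - 3*(2)^1 - 6 = (-16) + (-32) + (12) + (-6) + (-6) = -48; answer -48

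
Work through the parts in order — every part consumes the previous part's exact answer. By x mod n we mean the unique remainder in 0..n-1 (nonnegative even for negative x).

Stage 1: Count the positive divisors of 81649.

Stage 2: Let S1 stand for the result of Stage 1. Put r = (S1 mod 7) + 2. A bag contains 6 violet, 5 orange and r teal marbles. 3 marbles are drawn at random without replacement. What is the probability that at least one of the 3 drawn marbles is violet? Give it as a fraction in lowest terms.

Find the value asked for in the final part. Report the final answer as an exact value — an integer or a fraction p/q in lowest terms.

53/65

Stage 1: 81649 is prime, so its only divisors are 1 and 81649; count = 2; answer 2
Stage 2: S1 = 2; r = 4; total draws C(15,3) = 455; complement C(9,3) = 84; favorable 455 - 84 = 371; P = 53/65; answer 53/65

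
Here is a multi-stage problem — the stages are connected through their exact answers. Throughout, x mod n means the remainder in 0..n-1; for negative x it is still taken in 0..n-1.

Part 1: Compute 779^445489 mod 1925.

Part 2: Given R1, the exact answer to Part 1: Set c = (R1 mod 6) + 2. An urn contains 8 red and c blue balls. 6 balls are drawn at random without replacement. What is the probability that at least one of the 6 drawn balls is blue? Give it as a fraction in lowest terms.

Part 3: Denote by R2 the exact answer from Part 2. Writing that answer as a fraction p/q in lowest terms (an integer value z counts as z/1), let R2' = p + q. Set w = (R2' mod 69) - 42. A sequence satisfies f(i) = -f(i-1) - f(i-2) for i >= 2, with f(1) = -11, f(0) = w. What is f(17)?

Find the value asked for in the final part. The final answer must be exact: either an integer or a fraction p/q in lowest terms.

-12

Part 1: squarings mod 1925: 779^1=779, 779^2=466, 779^4=1556, 779^8=1411, 779^16=471, 779^32=466, 779^64=1556, 779^128=1411, 779^256=471, 779^512=466, 779^1024=1556, 779^2048=1411, 779^4096=471, 779^8192=466, 779^16384=1556, 779^32768=1411, 779^65536=471, 779^131072=466, 779^262144=1556; 779^445489 = 779^1 * 779^16 * 779^32 * 779^1024 * 779^2048 * 779^16384 * 779^32768 * 779^131072 * 779^262144 = 1094 (mod 1925); answer 1094
Part 2: R1 = 1094; c = 4; total draws C(12,6) = 924; complement C(8,6) = 28; favorable 924 - 28 = 896; P = 32/33; answer 32/33
Part 3: R2 = 32/33; threaded value p + q = 65; w = 23; f(2) = -1*(-11) - 1*(23) = -12; iterating: f(2)=-12, f(3)=23, f(4)=-11, f(5)=-12, f(6)=23, f(7)=-11, f(8)=-12, f(9)=23, f(10)=-11, f(11)=-12, f(12)=23, f(13)=-11, f(14)=-12, f(15)=23, f(16)=-11, f(17)=-12; answer -12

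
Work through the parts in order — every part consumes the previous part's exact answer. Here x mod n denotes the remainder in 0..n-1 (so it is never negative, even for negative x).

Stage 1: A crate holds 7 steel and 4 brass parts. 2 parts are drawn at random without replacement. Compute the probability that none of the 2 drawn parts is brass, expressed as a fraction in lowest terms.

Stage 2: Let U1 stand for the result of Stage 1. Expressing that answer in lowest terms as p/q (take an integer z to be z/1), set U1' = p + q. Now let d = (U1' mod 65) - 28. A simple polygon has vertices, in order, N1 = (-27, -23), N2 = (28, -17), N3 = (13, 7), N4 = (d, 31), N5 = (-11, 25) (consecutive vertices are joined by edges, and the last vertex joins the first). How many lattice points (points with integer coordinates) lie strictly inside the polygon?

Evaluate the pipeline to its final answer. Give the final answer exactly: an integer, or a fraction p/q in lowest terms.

1428

Stage 1: total draws C(11,2) = 55; favorable C(7,2) = 21; P = 21/55; answer 21/55
Stage 2: U1 = 21/55; threaded value p + q = 76; d = -17; cross terms: (-27*-17 - 28*-23)=1103, (28*7 - 13*-17)=417, (13*31 - -17*7)=522, (-17*25 - -11*31)=-84, (-11*-23 - -27*25)=928; twice the area = |2886| = 2886; area = 1443; boundary points = 1 + 3 + 6 + 6 + 16 = 32; strictly interior points = area - boundary/2 + 1 = 1428; answer 1428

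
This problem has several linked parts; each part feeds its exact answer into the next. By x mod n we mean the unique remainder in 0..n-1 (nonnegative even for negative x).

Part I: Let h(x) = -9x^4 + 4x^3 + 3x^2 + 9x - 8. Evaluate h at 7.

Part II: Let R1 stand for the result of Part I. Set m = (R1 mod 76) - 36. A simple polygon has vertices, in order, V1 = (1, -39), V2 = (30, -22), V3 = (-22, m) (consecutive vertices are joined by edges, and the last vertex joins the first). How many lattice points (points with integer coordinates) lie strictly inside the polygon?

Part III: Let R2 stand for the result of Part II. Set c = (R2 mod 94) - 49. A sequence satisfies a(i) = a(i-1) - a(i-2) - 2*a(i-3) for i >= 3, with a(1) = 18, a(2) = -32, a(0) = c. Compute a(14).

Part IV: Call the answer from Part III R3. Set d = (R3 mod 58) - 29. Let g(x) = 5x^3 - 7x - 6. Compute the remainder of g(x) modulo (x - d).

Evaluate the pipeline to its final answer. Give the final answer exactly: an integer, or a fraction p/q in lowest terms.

34156

Part I: -9*(7)^4 + 4*(7)^3 + 3*(7)^2 + 9*(7)^1 - 8 = (-21609) + (1372) + (147) + (63) + (-8) = -20035; answer -20035
Part II: R1 = -20035; m = -7; cross terms: (1*-22 - 30*-39)=1148, (30*-7 - -22*-22)=-694, (-22*-39 - 1*-7)=865; twice the area = |1319| = 1319; area = 1319/2; boundary points = 1 + 1 + 1 = 3; strictly interior points = area - boundary/2 + 1 = 659; answer 659
Part III: R2 = 659; c = -48; a(3) = 1*(-32) - 1*(18) - 2*(-48) = 46; iterating: a(3)=46, a(4)=42, a(5)=60, a(6)=-74, a(7)=-218, a(8)=-264, a(9)=102, a(10)=802, a(11)=1228, a(12)=222, a(13)=-2610, a(14)=-5288; answer -5288
Part IV: R3 = -5288; d = 19; remainder = value at the root: 5*(19)^3 - 7*(19)^1 - 6 = (34295) + (-133) + (-6) = 34156; answer 34156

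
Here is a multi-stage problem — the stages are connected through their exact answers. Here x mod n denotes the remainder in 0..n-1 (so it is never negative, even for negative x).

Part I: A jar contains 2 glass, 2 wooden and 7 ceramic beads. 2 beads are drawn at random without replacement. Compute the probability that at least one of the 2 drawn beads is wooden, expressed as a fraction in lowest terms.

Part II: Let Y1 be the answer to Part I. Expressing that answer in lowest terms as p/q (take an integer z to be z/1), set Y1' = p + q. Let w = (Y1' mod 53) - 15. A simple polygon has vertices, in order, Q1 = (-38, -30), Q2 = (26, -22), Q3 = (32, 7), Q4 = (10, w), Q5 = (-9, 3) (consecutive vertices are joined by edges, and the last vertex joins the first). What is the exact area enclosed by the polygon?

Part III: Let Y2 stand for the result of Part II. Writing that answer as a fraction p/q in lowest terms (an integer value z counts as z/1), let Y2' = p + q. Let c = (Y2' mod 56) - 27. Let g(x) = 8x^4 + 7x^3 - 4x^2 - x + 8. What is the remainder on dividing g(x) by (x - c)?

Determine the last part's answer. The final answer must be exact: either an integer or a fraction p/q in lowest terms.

36096

Part I: total draws C(11,2) = 55; complement C(9,2) = 36; favorable 55 - 36 = 19; P = 19/55; answer 19/55
Part II: Y1 = 19/55; threaded value p + q = 74; w = 6; cross terms: (-38*-22 - 26*-30)=1616, (26*7 - 32*-22)=886, (32*6 - 10*7)=122, (10*3 - -9*6)=84, (-9*-30 - -38*3)=384; twice the area = |3092| = 3092; area = 1546; answer 1546
Part III: Y2 = 1546; threaded value p + q = 1547; c = 8; remainder = value at the root: 8*(8)^4 + 7*(8)^3 - 4*(8)^2 - 1*(8)^1 + 8 = (32768) + (3584) + (-256) + (-8) + (8) = 36096; answer 36096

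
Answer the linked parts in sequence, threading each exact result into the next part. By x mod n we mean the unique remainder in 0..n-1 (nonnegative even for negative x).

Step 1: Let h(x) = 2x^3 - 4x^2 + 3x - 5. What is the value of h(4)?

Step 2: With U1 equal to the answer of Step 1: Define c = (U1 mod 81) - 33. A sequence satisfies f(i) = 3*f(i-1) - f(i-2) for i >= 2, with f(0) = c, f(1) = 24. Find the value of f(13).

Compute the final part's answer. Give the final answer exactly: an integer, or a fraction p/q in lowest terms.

1151448

Step 1: 2*(4)^3 - 4*(4)^2 + 3*(4)^1 - 5 = (128) + (-64) + (12) + (-5) = 71; answer 71
Step 2: U1 = 71; c = 38; f(2) = 3*(24) - 1*(38) = 34; iterating: f(2)=34, f(3)=78, f(4)=200, f(5)=522, f(6)=1366, f(7)=3576, f(8)=9362, f(9)=24510, f(10)=64168, f(11)=167994, f(12)=439814, f(13)=1151448; answer 1151448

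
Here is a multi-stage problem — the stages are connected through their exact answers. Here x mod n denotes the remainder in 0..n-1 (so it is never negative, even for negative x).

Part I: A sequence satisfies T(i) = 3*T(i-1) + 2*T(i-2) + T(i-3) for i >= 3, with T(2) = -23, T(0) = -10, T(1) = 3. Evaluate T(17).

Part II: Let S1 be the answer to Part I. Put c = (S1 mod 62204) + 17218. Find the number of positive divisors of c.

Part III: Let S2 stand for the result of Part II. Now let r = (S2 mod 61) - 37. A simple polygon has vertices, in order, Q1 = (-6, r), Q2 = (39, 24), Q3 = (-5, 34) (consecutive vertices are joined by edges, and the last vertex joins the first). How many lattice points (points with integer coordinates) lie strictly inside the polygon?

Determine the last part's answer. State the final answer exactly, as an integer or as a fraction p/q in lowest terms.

Part I: T(3) = 3*(-23) + 2*(3) + 1*(-10) = -73; iterating: T(3)=-73, T(4)=-262, T(5)=-955, T(6)=-3462, T(7)=-12558, T(8)=-45553, T(9)=-165237, T(10)=-599375, T(11)=-2174152, T(12)=-7886443, T(13)=-28607008, T(14)=-103768062, T(15)=-376404645, T(16)=-1365357067, T(17)=-4952648553; answer -4952648553
Part II: S1 = -4952648553; c = 51145; 51145 = 5 * 53 * 193; number of divisors = (1+1) * (1+1) * (1+1) = 8; answer 8
Part III: S2 = 8; r = -29; cross terms: (-6*24 - 39*-29)=987, (39*34 - -5*24)=1446, (-5*-29 - -6*34)=349; twice the area = |2782| = 2782; area = 1391; boundary points = 1 + 2 + 1 = 4; strictly interior points = area - boundary/2 + 1 = 1390; answer 1390

1390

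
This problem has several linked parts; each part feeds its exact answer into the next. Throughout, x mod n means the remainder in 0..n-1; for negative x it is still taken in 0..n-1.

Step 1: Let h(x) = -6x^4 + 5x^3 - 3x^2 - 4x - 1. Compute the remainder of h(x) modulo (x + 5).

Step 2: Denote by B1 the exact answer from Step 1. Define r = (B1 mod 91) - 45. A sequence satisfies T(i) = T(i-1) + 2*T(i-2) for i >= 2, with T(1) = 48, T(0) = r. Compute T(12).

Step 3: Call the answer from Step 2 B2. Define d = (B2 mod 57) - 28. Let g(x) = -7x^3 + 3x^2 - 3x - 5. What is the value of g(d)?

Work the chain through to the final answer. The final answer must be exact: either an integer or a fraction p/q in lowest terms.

98563

Step 1: remainder = value at the root: -6*(-5)^4 + 5*(-5)^3 - 3*(-5)^2 - 4*(-5)^1 - 1 = (-3750) + (-625) + (-75) + (20) + (-1) = -4431; answer -4431
Step 2: B1 = -4431; r = -17; T(2) = 1*(48) + 2*(-17) = 14; iterating: T(2)=14, T(3)=110, T(4)=138, T(5)=358, T(6)=634, T(7)=1350, T(8)=2618, T(9)=5318, T(10)=10554, T(11)=21190, T(12)=42298; answer 42298
Step 3: B2 = 42298; d = -24; -7*(-24)^3 + 3*(-24)^2 - 3*(-24)^1 - 5 = (96768) + (1728) + (72) + (-5) = 98563; answer 98563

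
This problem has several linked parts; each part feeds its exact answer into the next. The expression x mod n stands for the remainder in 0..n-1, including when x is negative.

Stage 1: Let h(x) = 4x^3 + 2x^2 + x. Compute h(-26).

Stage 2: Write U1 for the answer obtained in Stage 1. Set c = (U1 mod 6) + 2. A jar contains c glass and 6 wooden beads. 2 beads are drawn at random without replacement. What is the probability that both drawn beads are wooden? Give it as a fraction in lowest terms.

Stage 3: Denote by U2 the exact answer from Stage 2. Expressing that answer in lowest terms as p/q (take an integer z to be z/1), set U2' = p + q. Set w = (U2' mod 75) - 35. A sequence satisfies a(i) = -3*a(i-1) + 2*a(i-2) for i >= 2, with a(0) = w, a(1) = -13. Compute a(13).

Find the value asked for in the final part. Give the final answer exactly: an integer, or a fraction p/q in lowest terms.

-30612127

Stage 1: 4*(-26)^3 + 2*(-26)^2 + 1*(-26)^1 = (-70304) + (1352) + (-26) = -68978; answer -68978
Stage 2: U1 = -68978; c = 6; total draws C(12,2) = 66; favorable C(6,2) = 15; P = 5/22; answer 5/22
Stage 3: U2 = 5/22; threaded value p + q = 27; w = -8; a(2) = -3*(-13) + 2*(-8) = 23; iterating: a(2)=23, a(3)=-95, a(4)=331, a(5)=-1183, a(6)=4211, a(7)=-14999, a(8)=53419, a(9)=-190255, a(10)=677603, a(11)=-2413319, a(12)=8595163, a(13)=-30612127; answer -30612127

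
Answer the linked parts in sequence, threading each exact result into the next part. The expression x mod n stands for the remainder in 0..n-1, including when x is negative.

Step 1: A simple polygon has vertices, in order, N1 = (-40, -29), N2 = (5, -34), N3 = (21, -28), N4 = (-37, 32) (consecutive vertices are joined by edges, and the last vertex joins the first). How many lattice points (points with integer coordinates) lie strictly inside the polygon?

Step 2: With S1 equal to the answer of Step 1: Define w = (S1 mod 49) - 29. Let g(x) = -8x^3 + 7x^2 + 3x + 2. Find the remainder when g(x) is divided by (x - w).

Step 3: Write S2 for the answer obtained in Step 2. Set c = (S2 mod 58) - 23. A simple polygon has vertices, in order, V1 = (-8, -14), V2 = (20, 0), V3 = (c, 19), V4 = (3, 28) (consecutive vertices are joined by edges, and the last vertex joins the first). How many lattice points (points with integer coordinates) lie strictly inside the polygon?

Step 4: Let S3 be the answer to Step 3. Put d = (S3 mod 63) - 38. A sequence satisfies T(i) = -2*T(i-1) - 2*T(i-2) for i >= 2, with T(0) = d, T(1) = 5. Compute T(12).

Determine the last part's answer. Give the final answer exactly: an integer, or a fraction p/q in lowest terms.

704

Step 1: cross terms: (-40*-34 - 5*-29)=1505, (5*-28 - 21*-34)=574, (21*32 - -37*-28)=-364, (-37*-29 - -40*32)=2353; twice the area = |4068| = 4068; area = 2034; boundary points = 5 + 2 + 2 + 1 = 10; strictly interior points = area - boundary/2 + 1 = 2030; answer 2030
Step 2: S1 = 2030; w = -8; remainder = value at the root: -8*(-8)^3 + 7*(-8)^2 + 3*(-8)^1 + 2 = (4096) + (448) + (-24) + (2) = 4522; answer 4522
Step 3: S2 = 4522; c = 33; cross terms: (-8*0 - 20*-14)=280, (20*19 - 33*0)=380, (33*28 - 3*19)=867, (3*-14 - -8*28)=182; twice the area = |1709| = 1709; area = 1709/2; boundary points = 14 + 1 + 3 + 1 = 19; strictly interior points = area - boundary/2 + 1 = 846; answer 846
Step 4: S3 = 846; d = -11; T(2) = -2*(5) - 2*(-11) = 12; iterating: T(2)=12, T(3)=-34, T(4)=44, T(5)=-20, T(6)=-48, T(7)=136, T(8)=-176, T(9)=80, T(10)=192, T(11)=-544, T(12)=704; answer 704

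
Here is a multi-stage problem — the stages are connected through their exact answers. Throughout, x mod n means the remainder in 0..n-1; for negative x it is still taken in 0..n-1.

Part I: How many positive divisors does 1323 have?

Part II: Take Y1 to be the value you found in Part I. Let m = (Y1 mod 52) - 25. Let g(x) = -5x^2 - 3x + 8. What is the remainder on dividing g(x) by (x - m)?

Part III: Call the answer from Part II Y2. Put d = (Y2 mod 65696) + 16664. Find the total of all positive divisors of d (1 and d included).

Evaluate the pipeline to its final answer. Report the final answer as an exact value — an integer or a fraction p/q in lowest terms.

Part I: 1323 = 3^3 * 7^2; number of divisors = (3+1) * (2+1) = 12; answer 12
Part II: Y1 = 12; m = -13; remainder = value at the root: -5*(-13)^2 - 3*(-13)^1 + 8 = (-845) + (39) + (8) = -798; answer -798
Part III: Y2 = -798; d = 81562; 81562 = 2 * 13 * 3137; sigma = (1 + 2) * (1 + 13) * (1 + 3137) = 3 * 14 * 3138 = 131796; answer 131796

131796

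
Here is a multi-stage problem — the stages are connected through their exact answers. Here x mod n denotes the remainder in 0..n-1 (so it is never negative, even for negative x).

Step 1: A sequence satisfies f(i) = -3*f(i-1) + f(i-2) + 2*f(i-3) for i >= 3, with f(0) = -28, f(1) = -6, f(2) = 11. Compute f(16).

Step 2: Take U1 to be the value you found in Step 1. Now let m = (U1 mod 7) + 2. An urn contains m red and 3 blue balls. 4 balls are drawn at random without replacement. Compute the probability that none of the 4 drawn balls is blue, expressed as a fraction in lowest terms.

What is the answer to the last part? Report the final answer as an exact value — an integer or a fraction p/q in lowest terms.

Step 1: f(3) = -3*(11) + 1*(-6) + 2*(-28) = -95; iterating: f(3)=-95, f(4)=284, f(5)=-925, f(6)=2869, f(7)=-8964, f(8)=27911, f(9)=-86959, f(10)=270860, f(11)=-843717, f(12)=2628093, f(13)=-8186276, f(14)=25499487, f(15)=-79428551, f(16)=247412588; answer 247412588
Step 2: U1 = 247412588; m = 5; total draws C(8,4) = 70; favorable C(5,4) = 5; P = 1/14; answer 1/14

1/14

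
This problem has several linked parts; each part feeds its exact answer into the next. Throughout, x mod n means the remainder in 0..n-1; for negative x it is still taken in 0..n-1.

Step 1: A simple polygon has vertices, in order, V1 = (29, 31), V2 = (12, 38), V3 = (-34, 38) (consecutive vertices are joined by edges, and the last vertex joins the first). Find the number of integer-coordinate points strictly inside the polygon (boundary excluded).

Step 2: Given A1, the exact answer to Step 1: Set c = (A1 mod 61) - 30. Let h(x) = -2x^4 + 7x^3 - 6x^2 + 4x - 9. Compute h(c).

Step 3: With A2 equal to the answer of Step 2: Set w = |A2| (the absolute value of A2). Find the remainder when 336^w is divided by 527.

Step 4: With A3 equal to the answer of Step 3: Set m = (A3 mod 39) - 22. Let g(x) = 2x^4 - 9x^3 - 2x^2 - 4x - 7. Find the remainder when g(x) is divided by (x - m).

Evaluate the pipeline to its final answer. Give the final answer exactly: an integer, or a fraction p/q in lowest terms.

471506

Step 1: cross terms: (29*38 - 12*31)=730, (12*38 - -34*38)=1748, (-34*31 - 29*38)=-2156; twice the area = |322| = 322; area = 161; boundary points = 1 + 46 + 7 = 54; strictly interior points = area - boundary/2 + 1 = 135; answer 135
Step 2: A1 = 135; c = -17; -2*(-17)^4 + 7*(-17)^3 - 6*(-17)^2 + 4*(-17)^1 - 9 = (-167042) + (-34391) + (-1734) + (-68) + (-9) = -203244; answer -203244
Step 3: A2 = -203244; w = 203244; squarings mod 527: 336^1=336, 336^2=118, 336^4=222, 336^8=273, 336^16=222, 336^32=273, 336^64=222, 336^128=273, 336^256=222, 336^512=273, 336^1024=222, 336^2048=273, 336^4096=222, 336^8192=273, 336^16384=222, 336^32768=273, 336^65536=222, 336^131072=273; 336^203244 = 336^4 * 336^8 * 336^32 * 336^64 * 336^128 * 336^256 * 336^2048 * 336^4096 * 336^65536 * 336^131072 = 1 (mod 527); answer 1
Step 4: A3 = 1; m = -21; remainder = value at the root: 2*(-21)^4 - 9*(-21)^3 - 2*(-21)^2 - 4*(-21)^1 - 7 = (388962) + (83349) + (-882) + (84) + (-7) = 471506; answer 471506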